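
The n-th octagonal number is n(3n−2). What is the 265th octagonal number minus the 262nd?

265·(3·265 − 2) = 210145 and 262·(3·262 − 2) = 205408.
Difference: 210145 − 205408 = 4737.

4737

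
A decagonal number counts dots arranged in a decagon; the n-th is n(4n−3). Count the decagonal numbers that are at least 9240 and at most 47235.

The n-th decagonal number is n(4n−3).
Smallest index with value ≥ 9240: n = 49 (giving 9457).
Largest index with value ≤ 47235: n = 109 (giving 47197).
Indices 49 through 109: 61 terms.

61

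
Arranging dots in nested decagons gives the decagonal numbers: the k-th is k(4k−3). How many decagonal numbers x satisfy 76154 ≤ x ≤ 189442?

80

The n-th decagonal number is n(4n−3).
Smallest index with value ≥ 76154: n = 139 (giving 76867).
Largest index with value ≤ 189442: n = 218 (giving 189442).
Indices 139 through 218: 80 terms.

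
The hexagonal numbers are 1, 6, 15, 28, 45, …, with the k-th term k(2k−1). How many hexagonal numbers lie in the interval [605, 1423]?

The n-th hexagonal number is n(2n−1).
Smallest index with value ≥ 605: n = 18 (giving 630).
Largest index with value ≤ 1423: n = 26 (giving 1326).
Indices 18 through 26: 9 terms.

9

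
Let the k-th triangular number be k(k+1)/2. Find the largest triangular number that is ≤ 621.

Solve n(n+1)/2 ≤ 621 for integer n.
n = 34 gives 595 ≤ 621, while n = 35 gives 630 > 621; so the answer is 595.

595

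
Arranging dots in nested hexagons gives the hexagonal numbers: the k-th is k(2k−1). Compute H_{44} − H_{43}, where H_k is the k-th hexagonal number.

Consecutive hexagonal numbers differ by 4n − 3: here 4·44 − 3 = 173.

173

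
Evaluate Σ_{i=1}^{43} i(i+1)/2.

14190

Σ i(i+1)/2 = (Σi² + Σi) / 2 over i = 1..43.
Σi = 946 and Σi² = 27434.
(1·27434 + 1·946) / 2 = 28380/2 = 14190.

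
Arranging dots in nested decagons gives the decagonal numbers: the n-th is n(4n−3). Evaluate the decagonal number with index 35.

4795

35·(4·35 − 3) = 35·137 = 4795.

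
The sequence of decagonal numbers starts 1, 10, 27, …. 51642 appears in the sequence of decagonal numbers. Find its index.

Set n(4n−3) = 51642, giving 4n² − 3n − 51642 = 0.
The discriminant is 9 + 16·51642 = 826281, and √826281 = 909.
So n = (3 + 909) / 8 = 912/8 = 114.
Check: 114·(4·114 − 3) = 51642. ✓

114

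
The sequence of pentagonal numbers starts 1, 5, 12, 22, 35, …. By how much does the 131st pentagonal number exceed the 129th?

779

131·(3·131 − 1)/2 = 25676 and 129·(3·129 − 1)/2 = 24897.
Difference: 25676 − 24897 = 779.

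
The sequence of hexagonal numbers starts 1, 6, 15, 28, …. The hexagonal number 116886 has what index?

Set n(2n−1) = 116886, giving 2n² − n − 116886 = 0.
So n = (1 + 967) / 4 = 968/4 = 242.

242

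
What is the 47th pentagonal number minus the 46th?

Consecutive pentagonal numbers differ by 3n − 2: here 3·47 − 2 = 139.

139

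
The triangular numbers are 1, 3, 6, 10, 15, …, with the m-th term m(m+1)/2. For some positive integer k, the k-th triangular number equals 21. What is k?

Set n(n+1)/2 = 21, giving n² + n − 42 = 0.
The discriminant is 1 + 8·21 = 169, and √169 = 13.
So n = (-1 + 13) / 2 = 12/2 = 6.

6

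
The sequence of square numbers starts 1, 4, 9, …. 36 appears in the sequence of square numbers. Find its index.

6

We need n² = 36, so n = √36 = 6.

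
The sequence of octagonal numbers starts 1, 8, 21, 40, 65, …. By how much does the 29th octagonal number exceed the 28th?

169

Consecutive octagonal numbers differ by 6n − 5: here 6·29 − 5 = 169.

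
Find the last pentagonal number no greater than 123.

117

Solve n(3n−1)/2 ≤ 123 for integer n.
n = 9 gives 117 ≤ 123, while n = 10 gives 145 > 123; so the answer is 117.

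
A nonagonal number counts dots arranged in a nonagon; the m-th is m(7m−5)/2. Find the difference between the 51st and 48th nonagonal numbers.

51·(7·51 − 5)/2 = 8976 and 48·(7·48 − 5)/2 = 7944.
Difference: 8976 − 7944 = 1032.

1032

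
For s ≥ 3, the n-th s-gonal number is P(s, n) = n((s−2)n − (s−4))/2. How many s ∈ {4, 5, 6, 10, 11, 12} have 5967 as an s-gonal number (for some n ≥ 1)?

1

s = 4: P(4, 77) = 5929 and P(4, 78) = 6084; 5967 is not s-gonal.
s = 5: P(5, 63) = 5922 and P(5, 64) = 6112; 5967 is not s-gonal.
s = 6: P(6, 54) = 5778 and P(6, 55) = 5995; 5967 is not s-gonal.
s = 10: P(10, 39) = 5967. ✓
s = 11: P(11, 36) = 5706 and P(11, 37) = 6031; 5967 is not s-gonal.
s = 12: P(12, 34) = 5644 and P(12, 35) = 5985; 5967 is not s-gonal.
Hits: s ∈ {10} → 1.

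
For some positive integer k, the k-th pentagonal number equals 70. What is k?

Set n(3n−1)/2 = 70, giving 3n² − n − 140 = 0.
The discriminant is 1 + 24·70 = 1681, and √1681 = 41.
So n = (1 + 41) / 6 = 42/6 = 7.

7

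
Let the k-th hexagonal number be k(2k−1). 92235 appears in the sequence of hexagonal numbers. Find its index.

215

Set n(2n−1) = 92235, giving 2n² − n − 92235 = 0.
The discriminant is 1 + 8·92235 = 737881, and √737881 = 859.
So n = (1 + 859) / 4 = 860/4 = 215.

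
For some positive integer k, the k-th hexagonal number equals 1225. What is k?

Set n(2n−1) = 1225, giving 2n² − n − 1225 = 0.
So n = (1 + 99) / 4 = 100/4 = 25.
Check: 25·(2·25 − 1) = 1225. ✓

25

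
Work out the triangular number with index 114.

6555

The 114th triangular number is n(n+1)/2 with n = 114.
114·115/2 = 13110/2 = 6555.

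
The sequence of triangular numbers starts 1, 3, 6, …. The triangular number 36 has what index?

8

Set n(n+1)/2 = 36, giving n² + n − 72 = 0.
So n = (-1 + 17) / 2 = 16/2 = 8.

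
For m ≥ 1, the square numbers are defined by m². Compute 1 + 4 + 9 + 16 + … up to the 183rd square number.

2059604

Σ_{i=1}^{183} i² = 183·184·367/6 = 2059604.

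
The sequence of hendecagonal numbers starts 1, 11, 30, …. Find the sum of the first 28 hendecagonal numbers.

33292

Σ i(9i−7)/2 = (9Σi² − 7Σi) / 2 over i = 1..28.
Σi = 406 and Σi² = 7714.
(9·7714 − 7·406) / 2 = 66584/2 = 33292.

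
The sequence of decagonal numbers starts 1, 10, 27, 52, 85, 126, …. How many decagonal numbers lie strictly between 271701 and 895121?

212

The n-th decagonal number is n(4n−3).
Smallest index with value > 271701: n = 262 (giving 273790).
Largest index with value < 895121: n = 473 (giving 893497).
Indices 262 through 473: 212 terms.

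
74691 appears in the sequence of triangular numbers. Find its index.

Set n(n+1)/2 = 74691, giving n² + n − 149382 = 0.
The discriminant is 1 + 8·74691 = 597529, and √597529 = 773.
So n = (-1 + 773) / 2 = 772/2 = 386.
Check: 386·387/2 = 74691. ✓

386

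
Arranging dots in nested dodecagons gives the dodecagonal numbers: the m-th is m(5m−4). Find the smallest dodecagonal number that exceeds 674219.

Solve n(5n−4) > 674219 for integer n.
The largest n with value ≤ 674219 is 367 (since 671977 ≤ 674219 < 675648), so the first above is n = 368, value 675648.

675648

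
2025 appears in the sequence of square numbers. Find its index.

We need n² = 2025, so n = √2025 = 45.

45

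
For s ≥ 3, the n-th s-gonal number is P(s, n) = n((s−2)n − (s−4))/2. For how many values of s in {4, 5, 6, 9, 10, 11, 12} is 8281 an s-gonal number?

s = 4: P(4, 91) = 8281. ✓
s = 5: P(5, 74) = 8177 and P(5, 75) = 8400; 8281 is not s-gonal.
s = 6: P(6, 64) = 8128 and P(6, 65) = 8385; 8281 is not s-gonal.
s = 9: P(9, 49) = 8281. ✓
s = 10: P(10, 45) = 7965 and P(10, 46) = 8326; 8281 is not s-gonal.
s = 11: P(11, 43) = 8170 and P(11, 44) = 8558; 8281 is not s-gonal.
s = 12: P(12, 41) = 8241 and P(12, 42) = 8652; 8281 is not s-gonal.
Hits: s ∈ {4, 9} → 2.

2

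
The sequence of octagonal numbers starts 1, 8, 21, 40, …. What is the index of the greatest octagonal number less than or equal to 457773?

390

Solve n(3n−2) ≤ 457773 for integer n.
n = 390 gives 455520 ≤ 457773, while n = 391 gives 457861 > 457773; so the answer is index 390.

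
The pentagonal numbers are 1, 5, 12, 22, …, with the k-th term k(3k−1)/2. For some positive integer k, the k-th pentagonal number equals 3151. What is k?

Set n(3n−1)/2 = 3151, giving 3n² − n − 6302 = 0.
So n = (1 + 275) / 6 = 276/6 = 46.
Check: 46·(3·46 − 1)/2 = 3151. ✓

46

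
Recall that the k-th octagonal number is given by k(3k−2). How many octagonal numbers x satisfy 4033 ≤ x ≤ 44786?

86

The n-th octagonal number is n(3n−2).
Smallest index with value ≥ 4033: n = 37 (giving 4033).
Largest index with value ≤ 44786: n = 122 (giving 44408).
Indices 37 through 122: 86 terms.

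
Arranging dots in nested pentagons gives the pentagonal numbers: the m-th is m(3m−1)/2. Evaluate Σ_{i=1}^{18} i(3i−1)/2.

3078

Σ i(3i−1)/2 = (3Σi² − Σi) / 2 over i = 1..18.
Σi = 171 and Σi² = 2109.
(3·2109 − 1·171) / 2 = 6156/2 = 3078.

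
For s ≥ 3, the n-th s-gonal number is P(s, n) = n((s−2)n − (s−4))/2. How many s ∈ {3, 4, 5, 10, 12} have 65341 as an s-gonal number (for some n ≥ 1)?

1

s = 3: P(3, 361) = 65341. ✓
s = 4: P(4, 255) = 65025 and P(4, 256) = 65536; 65341 is not s-gonal.
s = 5: P(5, 208) = 64792 and P(5, 209) = 65417; 65341 is not s-gonal.
s = 10: P(10, 128) = 65152 and P(10, 129) = 66177; 65341 is not s-gonal.
s = 12: P(12, 114) = 64524 and P(12, 115) = 65665; 65341 is not s-gonal.
Hits: s ∈ {3} → 1.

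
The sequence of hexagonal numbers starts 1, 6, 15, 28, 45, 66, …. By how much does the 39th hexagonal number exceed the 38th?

Consecutive hexagonal numbers differ by 4n − 3: here 4·39 − 3 = 153.

153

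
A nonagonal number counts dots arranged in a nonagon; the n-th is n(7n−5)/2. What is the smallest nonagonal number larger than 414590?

Solve n(7n−5)/2 > 414590 for integer n.
The largest n with value ≤ 414590 is 344 (since 413316 ≤ 414590 < 415725), so the first above is n = 345, value 415725.

415725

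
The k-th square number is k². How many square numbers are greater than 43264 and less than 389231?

The n-th square number is n².
Smallest index with value > 43264: n = 209 (giving 43681).
Largest index with value < 389231: n = 623 (giving 388129).
Indices 209 through 623: 415 terms.

415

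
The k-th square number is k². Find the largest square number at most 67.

64

Solve n² ≤ 67 for integer n.
n = 8 gives 64 ≤ 67, while n = 9 gives 81 > 67; so the answer is 64.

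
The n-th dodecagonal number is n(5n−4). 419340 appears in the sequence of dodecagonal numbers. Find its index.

290

Set n(5n−4) = 419340, giving 5n² − 4n − 419340 = 0.
The discriminant is 16 + 20·419340 = 8386816, and √8386816 = 2896.
So n = (4 + 2896) / 10 = 2900/10 = 290.
Check: 290·(5·290 − 4) = 419340. ✓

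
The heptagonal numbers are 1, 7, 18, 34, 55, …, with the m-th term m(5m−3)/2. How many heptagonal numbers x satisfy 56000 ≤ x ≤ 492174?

The n-th heptagonal number is n(5n−3)/2.
Smallest index with value ≥ 56000: n = 150 (giving 56025).
Largest index with value ≤ 492174: n = 444 (giving 492174).
Indices 150 through 444: 295 terms.

295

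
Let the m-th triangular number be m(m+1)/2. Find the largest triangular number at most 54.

Solve n(n+1)/2 ≤ 54 for integer n.
n = 9 gives 45 ≤ 54, while n = 10 gives 55 > 54; so the answer is 45.

45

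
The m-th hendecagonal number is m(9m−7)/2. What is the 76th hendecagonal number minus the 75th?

676

Consecutive hendecagonal numbers differ by 9n − 8: here 9·76 − 8 = 676.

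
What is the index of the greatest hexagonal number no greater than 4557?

Solve n(2n−1) ≤ 4557 for integer n.
n = 47 gives 4371 ≤ 4557, while n = 48 gives 4560 > 4557; so the answer is index 47.

47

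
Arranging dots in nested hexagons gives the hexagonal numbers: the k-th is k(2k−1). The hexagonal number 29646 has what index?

Set n(2n−1) = 29646, giving 2n² − n − 29646 = 0.
The discriminant is 1 + 8·29646 = 237169, and √237169 = 487.
So n = (1 + 487) / 4 = 488/4 = 122.

122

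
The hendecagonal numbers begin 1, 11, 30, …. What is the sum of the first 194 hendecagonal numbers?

Σ i(9i−7)/2 = (9Σi² − 7Σi) / 2 over i = 1..194.
Σi = 18915 and Σi² = 2452645.
(9·2452645 − 7·18915) / 2 = 21941400/2 = 10970700.

10970700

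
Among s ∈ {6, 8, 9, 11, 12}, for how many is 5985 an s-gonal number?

s = 6: P(6, 54) = 5778 and P(6, 55) = 5995; 5985 is not s-gonal.
s = 8: P(8, 45) = 5985. ✓
s = 9: P(9, 41) = 5781 and P(9, 42) = 6069; 5985 is not s-gonal.
s = 11: P(11, 36) = 5706 and P(11, 37) = 6031; 5985 is not s-gonal.
s = 12: P(12, 35) = 5985. ✓
Hits: s ∈ {8, 12} → 2.

2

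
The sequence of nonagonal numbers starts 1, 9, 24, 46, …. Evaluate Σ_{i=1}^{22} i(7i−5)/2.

12650

Σ i(7i−5)/2 = (7Σi² − 5Σi) / 2 over i = 1..22.
Σi = 253 and Σi² = 3795.
(7·3795 − 5·253) / 2 = 25300/2 = 12650.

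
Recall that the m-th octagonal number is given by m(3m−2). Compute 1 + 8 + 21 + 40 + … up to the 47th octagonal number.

104904

Σ i(3i−2) = 3Σi² − 2Σi over i = 1..47.
Σi = 1128 and Σi² = 35720.
3·35720 − 2·1128 = 104904.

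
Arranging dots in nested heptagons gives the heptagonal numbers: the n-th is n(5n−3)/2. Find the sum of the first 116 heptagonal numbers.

Σ i(5i−3)/2 = (5Σi² − 3Σi) / 2 over i = 1..116.
Σi = 6786 and Σi² = 527046.
(5·527046 − 3·6786) / 2 = 2614872/2 = 1307436.

1307436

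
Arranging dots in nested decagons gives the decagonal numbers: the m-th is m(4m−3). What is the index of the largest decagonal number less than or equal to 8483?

Solve n(4n−3) ≤ 8483 for integer n.
n = 46 gives 8326 ≤ 8483, while n = 47 gives 8695 > 8483; so the answer is index 46.

46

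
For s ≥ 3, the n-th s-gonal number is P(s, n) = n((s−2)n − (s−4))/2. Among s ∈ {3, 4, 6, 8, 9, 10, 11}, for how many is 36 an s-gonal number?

s = 3: P(3, 8) = 36. ✓
s = 4: P(4, 6) = 36. ✓
s = 6: P(6, 4) = 28 and P(6, 5) = 45; 36 is not s-gonal.
s = 8: P(8, 3) = 21 and P(8, 4) = 40; 36 is not s-gonal.
s = 9: P(9, 3) = 24 and P(9, 4) = 46; 36 is not s-gonal.
s = 10: P(10, 3) = 27 and P(10, 4) = 52; 36 is not s-gonal.
s = 11: P(11, 3) = 30 and P(11, 4) = 58; 36 is not s-gonal.
Hits: s ∈ {3, 4} → 2.

2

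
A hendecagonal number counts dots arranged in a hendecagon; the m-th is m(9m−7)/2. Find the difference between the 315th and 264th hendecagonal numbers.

315·(9·315 − 7)/2 = 445410 and 264·(9·264 − 7)/2 = 312708.
Difference: 445410 − 312708 = 132702.

132702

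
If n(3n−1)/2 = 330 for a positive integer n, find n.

Set n(3n−1)/2 = 330, giving 3n² − n − 660 = 0.
The discriminant is 1 + 24·330 = 7921, and √7921 = 89.
So n = (1 + 89) / 6 = 90/6 = 15.

15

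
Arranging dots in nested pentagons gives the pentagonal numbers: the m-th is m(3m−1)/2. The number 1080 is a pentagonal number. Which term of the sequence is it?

Set n(3n−1)/2 = 1080, giving 3n² − n − 2160 = 0.
The discriminant is 1 + 24·1080 = 25921, and √25921 = 161.
So n = (1 + 161) / 6 = 162/6 = 27.

27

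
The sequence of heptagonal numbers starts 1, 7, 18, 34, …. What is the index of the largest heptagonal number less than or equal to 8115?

57

Solve n(5n−3)/2 ≤ 8115 for integer n.
n = 57 gives 8037 ≤ 8115, while n = 58 gives 8323 > 8115; so the answer is index 57.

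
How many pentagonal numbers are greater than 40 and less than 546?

The n-th pentagonal number is n(3n−1)/2.
Smallest index with value > 40: n = 6 (giving 51).
Largest index with value < 546: n = 19 (giving 532).
Indices 6 through 19: 14 terms.

14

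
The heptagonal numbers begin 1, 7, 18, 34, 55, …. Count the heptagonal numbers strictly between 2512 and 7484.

23

The n-th heptagonal number is n(5n−3)/2.
Smallest index with value > 2512: n = 33 (giving 2673).
Largest index with value < 7484: n = 55 (giving 7480).
Indices 33 through 55: 23 terms.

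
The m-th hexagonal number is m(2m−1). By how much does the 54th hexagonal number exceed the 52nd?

422

54·(2·54 − 1) = 5778 and 52·(2·52 − 1) = 5356.
Difference: 5778 − 5356 = 422.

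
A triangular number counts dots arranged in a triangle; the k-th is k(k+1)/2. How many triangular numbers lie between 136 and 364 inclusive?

The n-th triangular number is n(n+1)/2.
Smallest index with value ≥ 136: n = 16 (giving 136).
Largest index with value ≤ 364: n = 26 (giving 351).
Indices 16 through 26: 11 terms.

11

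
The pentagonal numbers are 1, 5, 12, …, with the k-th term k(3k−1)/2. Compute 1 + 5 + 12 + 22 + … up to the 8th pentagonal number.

288

Σ i(3i−1)/2 = (3Σi² − Σi) / 2 over i = 1..8.
Σi = 36 and Σi² = 204.
(3·204 − 1·36) / 2 = 576/2 = 288.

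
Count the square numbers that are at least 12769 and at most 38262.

The n-th square number is n².
Smallest index with value ≥ 12769: n = 113 (giving 12769).
Largest index with value ≤ 38262: n = 195 (giving 38025).
Indices 113 through 195: 83 terms.

83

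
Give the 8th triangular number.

36

The 8th triangular number is n(n+1)/2 with n = 8.
8·9/2 = 72/2 = 36.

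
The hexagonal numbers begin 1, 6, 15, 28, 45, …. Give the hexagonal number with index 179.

63903

The 179th hexagonal number is n(2n−1) with n = 179.
179·(2·179 − 1) = 179·357 = 63903.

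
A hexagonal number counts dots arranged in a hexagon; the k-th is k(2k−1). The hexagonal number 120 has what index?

8

Set n(2n−1) = 120, giving 2n² − n − 120 = 0.
So n = (1 + 31) / 4 = 32/4 = 8.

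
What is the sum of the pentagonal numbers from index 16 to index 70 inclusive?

Σ i(3i−1)/2 = (3Σi² − Σi) / 2 over i = 16..70.
Σi = 2485 − 120 = 2365 and Σi² = 116795 − 1240 = 115555.
(3·115555 − 1·2365) / 2 = 344300/2 = 172150.

172150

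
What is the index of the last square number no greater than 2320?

48

Solve n² ≤ 2320 for integer n.
n = 48 gives 2304 ≤ 2320, while n = 49 gives 2401 > 2320; so the answer is index 48.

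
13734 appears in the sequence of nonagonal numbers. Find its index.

Set n(7n−5)/2 = 13734, giving 7n² − 5n − 27468 = 0.
So n = (5 + 877) / 14 = 882/14 = 63.
Check: 63·(7·63 − 5)/2 = 13734. ✓

63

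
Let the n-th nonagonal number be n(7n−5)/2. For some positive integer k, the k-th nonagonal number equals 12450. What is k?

60

Set n(7n−5)/2 = 12450, giving 7n² − 5n − 24900 = 0.
The discriminant is 25 + 56·12450 = 697225, and √697225 = 835.
So n = (5 + 835) / 14 = 840/14 = 60.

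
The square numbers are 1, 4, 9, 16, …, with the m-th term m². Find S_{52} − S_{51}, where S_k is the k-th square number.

103

n² − (n−1)² = 2n − 1, so 52² − 51² = 2·52 − 1 = 103.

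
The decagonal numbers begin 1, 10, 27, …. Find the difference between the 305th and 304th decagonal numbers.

2433

Consecutive decagonal numbers differ by 8n − 7: here 8·305 − 7 = 2433.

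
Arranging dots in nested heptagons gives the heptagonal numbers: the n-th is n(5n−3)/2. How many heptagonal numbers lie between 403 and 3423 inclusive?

The n-th heptagonal number is n(5n−3)/2.
Smallest index with value ≥ 403: n = 13 (giving 403).
Largest index with value ≤ 3423: n = 37 (giving 3367).
Indices 13 through 37: 25 terms.

25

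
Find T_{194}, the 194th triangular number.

18915

The 194th triangular number is n(n+1)/2 with n = 194.
194·195/2 = 37830/2 = 18915.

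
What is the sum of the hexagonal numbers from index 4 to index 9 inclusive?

Σ i(2i−1) = 2Σi² − Σi over i = 4..9.
Σi = 45 − 6 = 39 and Σi² = 285 − 14 = 271.
2·271 − 1·39 = 503.

503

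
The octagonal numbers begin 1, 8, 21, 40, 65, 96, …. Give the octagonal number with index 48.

48·(3·48 − 2) = 48·142 = 6816.

6816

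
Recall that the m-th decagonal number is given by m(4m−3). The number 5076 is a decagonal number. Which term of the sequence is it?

36

Set n(4n−3) = 5076, giving 4n² − 3n − 5076 = 0.
The discriminant is 9 + 16·5076 = 81225, and √81225 = 285.
So n = (3 + 285) / 8 = 288/8 = 36.
Check: 36·(4·36 − 3) = 5076. ✓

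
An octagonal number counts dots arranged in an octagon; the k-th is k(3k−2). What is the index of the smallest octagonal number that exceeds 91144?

175

Solve n(3n−2) > 91144 for integer n.
The largest n with value ≤ 91144 is 174 (since 90480 ≤ 91144 < 91525), so the first above is n = 175, value 91525.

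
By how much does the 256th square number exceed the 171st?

36295

256² = 65536 and 171² = 29241.
Difference: 65536 − 29241 = 36295.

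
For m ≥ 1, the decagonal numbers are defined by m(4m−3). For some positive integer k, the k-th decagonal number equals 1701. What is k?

Set n(4n−3) = 1701, giving 4n² − 3n − 1701 = 0.
So n = (3 + 165) / 8 = 168/8 = 21.

21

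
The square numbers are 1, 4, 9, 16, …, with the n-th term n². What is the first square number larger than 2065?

Solve n² > 2065 for integer n.
The largest n with value ≤ 2065 is 45 (since 2025 ≤ 2065 < 2116), so the first above is n = 46, value 2116.

2116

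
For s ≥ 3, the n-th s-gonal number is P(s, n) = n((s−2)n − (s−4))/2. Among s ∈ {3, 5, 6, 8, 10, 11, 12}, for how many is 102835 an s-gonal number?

1

s = 3: P(3, 453) = 102831 and P(3, 454) = 103285; 102835 is not s-gonal.
s = 5: P(5, 262) = 102835. ✓
s = 6: P(6, 227) = 102831 and P(6, 228) = 103740; 102835 is not s-gonal.
s = 8: P(8, 185) = 102305 and P(8, 186) = 103416; 102835 is not s-gonal.
s = 10: P(10, 160) = 101920 and P(10, 161) = 103201; 102835 is not s-gonal.
s = 11: P(11, 151) = 102076 and P(11, 152) = 103436; 102835 is not s-gonal.
s = 12: P(12, 143) = 101673 and P(12, 144) = 103104; 102835 is not s-gonal.
Hits: s ∈ {5} → 1.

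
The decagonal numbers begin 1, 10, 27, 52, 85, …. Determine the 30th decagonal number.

The 30th decagonal number is n(4n−3) with n = 30.
30·(4·30 − 3) = 30·117 = 3510.

3510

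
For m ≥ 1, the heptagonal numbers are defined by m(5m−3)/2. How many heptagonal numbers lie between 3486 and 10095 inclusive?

The n-th heptagonal number is n(5n−3)/2.
Smallest index with value ≥ 3486: n = 38 (giving 3553).
Largest index with value ≤ 10095: n = 63 (giving 9828).
Indices 38 through 63: 26 terms.

26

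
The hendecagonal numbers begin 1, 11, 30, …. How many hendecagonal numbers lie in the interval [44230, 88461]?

41

The n-th hendecagonal number is n(9n−7)/2.
Smallest index with value ≥ 44230: n = 100 (giving 44650).
Largest index with value ≤ 88461: n = 140 (giving 87710).
Indices 100 through 140: 41 terms.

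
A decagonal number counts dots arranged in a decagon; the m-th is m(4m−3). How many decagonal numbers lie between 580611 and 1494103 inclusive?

230

The n-th decagonal number is n(4n−3).
Smallest index with value ≥ 580611: n = 382 (giving 582550).
Largest index with value ≤ 1494103: n = 611 (giving 1491451).
Indices 382 through 611: 230 terms.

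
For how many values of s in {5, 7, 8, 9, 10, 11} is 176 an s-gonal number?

s = 5: P(5, 11) = 176. ✓
s = 7: P(7, 8) = 148 and P(7, 9) = 189; 176 is not s-gonal.
s = 8: P(8, 8) = 176. ✓
s = 9: P(9, 7) = 154 and P(9, 8) = 204; 176 is not s-gonal.
s = 10: P(10, 7) = 175 and P(10, 8) = 232; 176 is not s-gonal.
s = 11: P(11, 6) = 141 and P(11, 7) = 196; 176 is not s-gonal.
Hits: s ∈ {5, 8} → 2.

2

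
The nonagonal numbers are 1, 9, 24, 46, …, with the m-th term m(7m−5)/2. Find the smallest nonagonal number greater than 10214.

10450

Solve n(7n−5)/2 > 10214 for integer n.
The largest n with value ≤ 10214 is 54 (since 10071 ≤ 10214 < 10450), so the first above is n = 55, value 10450.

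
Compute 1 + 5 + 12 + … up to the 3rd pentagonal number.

18

Σ i(3i−1)/2 = (3Σi² − Σi) / 2 over i = 1..3.
Σi = 6 and Σi² = 14.
(3·14 − 1·6) / 2 = 36/2 = 18.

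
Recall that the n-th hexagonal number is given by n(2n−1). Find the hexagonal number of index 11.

231

The 11th hexagonal number is n(2n−1) with n = 11.
11·(2·11 − 1) = 11·21 = 231.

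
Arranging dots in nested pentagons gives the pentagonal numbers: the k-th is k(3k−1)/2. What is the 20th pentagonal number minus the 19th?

Consecutive pentagonal numbers differ by 3n − 2: here 3·20 − 2 = 58.

58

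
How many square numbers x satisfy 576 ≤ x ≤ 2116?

The n-th square number is n².
Smallest index with value ≥ 576: n = 24 (giving 576).
Largest index with value ≤ 2116: n = 46 (giving 2116).
Indices 24 through 46: 23 terms.

23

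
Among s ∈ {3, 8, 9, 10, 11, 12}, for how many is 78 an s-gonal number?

1

s = 3: P(3, 12) = 78. ✓
s = 8: P(8, 5) = 65 and P(8, 6) = 96; 78 is not s-gonal.
s = 9: P(9, 5) = 75 and P(9, 6) = 111; 78 is not s-gonal.
s = 10: P(10, 4) = 52 and P(10, 5) = 85; 78 is not s-gonal.
s = 11: P(11, 4) = 58 and P(11, 5) = 95; 78 is not s-gonal.
s = 12: P(12, 4) = 64 and P(12, 5) = 105; 78 is not s-gonal.
Hits: s ∈ {3} → 1.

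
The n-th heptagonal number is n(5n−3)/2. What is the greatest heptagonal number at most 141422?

Solve n(5n−3)/2 ≤ 141422 for integer n.
n = 238 gives 141253 ≤ 141422, while n = 239 gives 142444 > 141422; so the answer is 141253.

141253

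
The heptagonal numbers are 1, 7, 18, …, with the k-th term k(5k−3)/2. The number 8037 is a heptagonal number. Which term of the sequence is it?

57

Set n(5n−3)/2 = 8037, giving 5n² − 3n − 16074 = 0.
The discriminant is 9 + 40·8037 = 321489, and √321489 = 567.
So n = (3 + 567) / 10 = 570/10 = 57.
Check: 57·(5·57 − 3)/2 = 8037. ✓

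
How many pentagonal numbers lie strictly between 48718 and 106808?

The n-th pentagonal number is n(3n−1)/2.
Smallest index with value > 48718: n = 181 (giving 49051).
Largest index with value < 106808: n = 267 (giving 106800).
Indices 181 through 267: 87 terms.

87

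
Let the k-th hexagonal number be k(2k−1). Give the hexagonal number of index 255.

129795

255·(2·255 − 1) = 255·509 = 129795.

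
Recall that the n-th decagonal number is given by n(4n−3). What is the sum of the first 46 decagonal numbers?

130801

Σ i(4i−3) = 4Σi² − 3Σi over i = 1..46.
Σi = 1081 and Σi² = 33511.
4·33511 − 3·1081 = 130801.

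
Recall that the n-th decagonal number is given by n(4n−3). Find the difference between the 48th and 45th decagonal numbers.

48·(4·48 − 3) = 9072 and 45·(4·45 − 3) = 7965.
Difference: 9072 − 7965 = 1107.

1107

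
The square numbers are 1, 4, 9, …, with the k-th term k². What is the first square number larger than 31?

36

Solve n² > 31 for integer n.
The largest n with value ≤ 31 is 5 (since 25 ≤ 31 < 36), so the first above is n = 6, value 36.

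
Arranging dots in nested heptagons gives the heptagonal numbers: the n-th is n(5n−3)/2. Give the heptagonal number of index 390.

The 390th heptagonal number is n(5n−3)/2 with n = 390.
390·(5·390 − 3)/2 = 390·1947/2 = 379665.

379665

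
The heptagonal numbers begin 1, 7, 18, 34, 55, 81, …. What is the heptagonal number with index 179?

The 179th heptagonal number is n(5n−3)/2 with n = 179.
179·(5·179 − 3)/2 = 179·892/2 = 179·446 = 79834.

79834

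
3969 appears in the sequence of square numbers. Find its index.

We need n² = 3969, so n = √3969 = 63.

63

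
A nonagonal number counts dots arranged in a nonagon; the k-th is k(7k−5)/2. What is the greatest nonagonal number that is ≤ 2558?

2484

Solve n(7n−5)/2 ≤ 2558 for integer n.
n = 27 gives 2484 ≤ 2558, while n = 28 gives 2674 > 2558; so the answer is 2484.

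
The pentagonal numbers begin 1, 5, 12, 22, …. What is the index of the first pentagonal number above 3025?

Solve n(3n−1)/2 > 3025 for integer n.
The largest n with value ≤ 3025 is 45 (since 3015 ≤ 3025 < 3151), so the first above is n = 46, value 3151.

46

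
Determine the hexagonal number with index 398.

316410

398·(2·398 − 1) = 398·795 = 316410.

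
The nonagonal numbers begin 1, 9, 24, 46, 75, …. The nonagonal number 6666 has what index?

44

Set n(7n−5)/2 = 6666, giving 7n² − 5n − 13332 = 0.
So n = (5 + 611) / 14 = 616/14 = 44.
Check: 44·(7·44 − 5)/2 = 6666. ✓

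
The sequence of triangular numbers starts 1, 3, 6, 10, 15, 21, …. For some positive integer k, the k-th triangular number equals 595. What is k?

34

Set n(n+1)/2 = 595, giving n² + n − 1190 = 0.
The discriminant is 1 + 8·595 = 4761, and √4761 = 69.
So n = (-1 + 69) / 2 = 68/2 = 34.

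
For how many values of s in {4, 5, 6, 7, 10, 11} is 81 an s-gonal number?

s = 4: P(4, 9) = 81. ✓
s = 5: P(5, 7) = 70 and P(5, 8) = 92; 81 is not s-gonal.
s = 6: P(6, 6) = 66 and P(6, 7) = 91; 81 is not s-gonal.
s = 7: P(7, 6) = 81. ✓
s = 10: P(10, 4) = 52 and P(10, 5) = 85; 81 is not s-gonal.
s = 11: P(11, 4) = 58 and P(11, 5) = 95; 81 is not s-gonal.
Hits: s ∈ {4, 7} → 2.

2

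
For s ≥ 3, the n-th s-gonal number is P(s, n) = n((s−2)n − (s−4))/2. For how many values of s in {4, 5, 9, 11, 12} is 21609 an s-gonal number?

1

s = 4: P(4, 147) = 21609. ✓
s = 5: P(5, 120) = 21540 and P(5, 121) = 21901; 21609 is not s-gonal.
s = 9: P(9, 78) = 21099 and P(9, 79) = 21646; 21609 is not s-gonal.
s = 11: P(11, 69) = 21183 and P(11, 70) = 21805; 21609 is not s-gonal.
s = 12: P(12, 66) = 21516 and P(12, 67) = 22177; 21609 is not s-gonal.
Hits: s ∈ {4} → 1.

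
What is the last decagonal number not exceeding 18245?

17755

Solve n(4n−3) ≤ 18245 for integer n.
n = 67 gives 17755 ≤ 18245, while n = 68 gives 18292 > 18245; so the answer is 17755.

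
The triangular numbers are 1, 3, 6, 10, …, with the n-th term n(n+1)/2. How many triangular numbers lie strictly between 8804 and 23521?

84

The n-th triangular number is n(n+1)/2.
Smallest index with value > 8804: n = 133 (giving 8911).
Largest index with value < 23521: n = 216 (giving 23436).
Indices 133 through 216: 84 terms.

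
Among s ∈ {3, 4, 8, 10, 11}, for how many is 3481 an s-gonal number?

s = 3: P(3, 82) = 3403 and P(3, 83) = 3486; 3481 is not s-gonal.
s = 4: P(4, 59) = 3481. ✓
s = 8: P(8, 34) = 3400 and P(8, 35) = 3605; 3481 is not s-gonal.
s = 10: P(10, 29) = 3277 and P(10, 30) = 3510; 3481 is not s-gonal.
s = 11: P(11, 28) = 3430 and P(11, 29) = 3683; 3481 is not s-gonal.
Hits: s ∈ {4} → 1.

1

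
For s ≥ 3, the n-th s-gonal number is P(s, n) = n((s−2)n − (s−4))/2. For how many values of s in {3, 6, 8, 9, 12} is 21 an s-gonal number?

2

s = 3: P(3, 6) = 21. ✓
s = 6: P(6, 3) = 15 and P(6, 4) = 28; 21 is not s-gonal.
s = 8: P(8, 3) = 21. ✓
s = 9: P(9, 2) = 9 and P(9, 3) = 24; 21 is not s-gonal.
s = 12: P(12, 2) = 12 and P(12, 3) = 33; 21 is not s-gonal.
Hits: s ∈ {3, 8} → 2.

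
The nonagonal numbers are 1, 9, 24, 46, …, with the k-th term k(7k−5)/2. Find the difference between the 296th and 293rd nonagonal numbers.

6177

296·(7·296 − 5)/2 = 305916 and 293·(7·293 − 5)/2 = 299739.
Difference: 305916 − 299739 = 6177.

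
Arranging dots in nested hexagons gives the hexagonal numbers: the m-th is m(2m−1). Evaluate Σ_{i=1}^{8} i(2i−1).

372

Σ i(2i−1) = 2Σi² − Σi over i = 1..8.
Σi = 36 and Σi² = 204.
2·204 − 1·36 = 372.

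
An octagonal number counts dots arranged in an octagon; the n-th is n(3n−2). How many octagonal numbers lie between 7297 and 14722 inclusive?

The n-th octagonal number is n(3n−2).
Smallest index with value ≥ 7297: n = 50 (giving 7400).
Largest index with value ≤ 14722: n = 70 (giving 14560).
Indices 50 through 70: 21 terms.

21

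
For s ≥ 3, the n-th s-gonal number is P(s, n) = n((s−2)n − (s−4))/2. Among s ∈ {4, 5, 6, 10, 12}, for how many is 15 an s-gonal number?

1

s = 4: P(4, 3) = 9 and P(4, 4) = 16; 15 is not s-gonal.
s = 5: P(5, 3) = 12 and P(5, 4) = 22; 15 is not s-gonal.
s = 6: P(6, 3) = 15. ✓
s = 10: P(10, 2) = 10 and P(10, 3) = 27; 15 is not s-gonal.
s = 12: P(12, 2) = 12 and P(12, 3) = 33; 15 is not s-gonal.
Hits: s ∈ {6} → 1.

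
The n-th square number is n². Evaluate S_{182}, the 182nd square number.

33124

The 182nd square number is n² with n = 182.
182² = 33124.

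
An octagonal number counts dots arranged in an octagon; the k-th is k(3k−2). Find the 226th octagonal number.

226·(3·226 − 2) = 226·676 = 152776.

152776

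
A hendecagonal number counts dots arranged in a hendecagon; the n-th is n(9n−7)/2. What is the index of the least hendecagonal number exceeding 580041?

360

Solve n(9n−7)/2 > 580041 for integer n.
The largest n with value ≤ 580041 is 359 (since 578708 ≤ 580041 < 581940), so the first above is n = 360, value 581940.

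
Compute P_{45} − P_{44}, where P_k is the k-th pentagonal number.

Consecutive pentagonal numbers differ by 3n − 2: here 3·45 − 2 = 133.

133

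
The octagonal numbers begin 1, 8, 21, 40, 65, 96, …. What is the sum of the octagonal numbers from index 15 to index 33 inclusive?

33630

Σ i(3i−2) = 3Σi² − 2Σi over i = 15..33.
Σi = 561 − 105 = 456 and Σi² = 12529 − 1015 = 11514.
3·11514 − 2·456 = 33630.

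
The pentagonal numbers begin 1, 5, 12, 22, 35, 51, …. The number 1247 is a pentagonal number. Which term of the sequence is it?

Set n(3n−1)/2 = 1247, giving 3n² − n − 2494 = 0.
So n = (1 + 173) / 6 = 174/6 = 29.
Check: 29·(3·29 − 1)/2 = 1247. ✓

29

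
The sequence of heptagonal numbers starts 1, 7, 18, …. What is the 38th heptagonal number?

3553

The 38th heptagonal number is n(5n−3)/2 with n = 38.
38·(5·38 − 3)/2 = 38·187/2 = 3553.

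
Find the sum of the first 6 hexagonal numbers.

Σ i(2i−1) = 2Σi² − Σi over i = 1..6.
Σi = 21 and Σi² = 91.
2·91 − 1·21 = 161.

161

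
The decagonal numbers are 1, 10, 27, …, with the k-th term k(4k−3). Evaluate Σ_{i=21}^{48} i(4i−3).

Σ i(4i−3) = 4Σi² − 3Σi over i = 21..48.
Σi = 1176 − 210 = 966 and Σi² = 38024 − 2870 = 35154.
4·35154 − 3·966 = 137718.

137718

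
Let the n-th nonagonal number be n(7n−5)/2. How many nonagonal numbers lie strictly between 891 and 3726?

16

The n-th nonagonal number is n(7n−5)/2.
Smallest index with value > 891: n = 17 (giving 969).
Largest index with value < 3726: n = 32 (giving 3504).
Indices 17 through 32: 16 terms.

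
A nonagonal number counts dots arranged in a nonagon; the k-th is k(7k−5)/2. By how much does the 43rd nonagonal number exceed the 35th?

43·(7·43 − 5)/2 = 6364 and 35·(7·35 − 5)/2 = 4200.
Difference: 6364 − 4200 = 2164.

2164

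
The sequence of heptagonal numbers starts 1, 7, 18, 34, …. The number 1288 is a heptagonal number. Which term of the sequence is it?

Set n(5n−3)/2 = 1288, giving 5n² − 3n − 2576 = 0.
The discriminant is 9 + 40·1288 = 51529, and √51529 = 227.
So n = (3 + 227) / 10 = 230/10 = 23.
Check: 23·(5·23 − 3)/2 = 1288. ✓

23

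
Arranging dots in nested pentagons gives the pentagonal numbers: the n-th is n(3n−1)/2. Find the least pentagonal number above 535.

590

Solve n(3n−1)/2 > 535 for integer n.
The largest n with value ≤ 535 is 19 (since 532 ≤ 535 < 590), so the first above is n = 20, value 590.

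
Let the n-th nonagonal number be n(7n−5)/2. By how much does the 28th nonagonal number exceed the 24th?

718

28·(7·28 − 5)/2 = 2674 and 24·(7·24 − 5)/2 = 1956.
Difference: 2674 − 1956 = 718.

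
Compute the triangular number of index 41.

861

The 41st triangular number is n(n+1)/2 with n = 41.
41·42/2 = 1722/2 = 861.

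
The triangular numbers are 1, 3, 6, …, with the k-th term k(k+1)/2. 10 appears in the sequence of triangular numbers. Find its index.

Set n(n+1)/2 = 10, giving n² + n − 20 = 0.
So n = (-1 + 9) / 2 = 8/2 = 4.
Check: 4·5/2 = 10. ✓

4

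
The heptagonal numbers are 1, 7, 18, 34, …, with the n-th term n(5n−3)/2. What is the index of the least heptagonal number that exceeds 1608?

26

Solve n(5n−3)/2 > 1608 for integer n.
The largest n with value ≤ 1608 is 25 (since 1525 ≤ 1608 < 1651), so the first above is n = 26, value 1651.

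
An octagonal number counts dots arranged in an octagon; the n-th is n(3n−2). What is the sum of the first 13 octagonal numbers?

Σ i(3i−2) = 3Σi² − 2Σi over i = 1..13.
Σi = 91 and Σi² = 819.
3·819 − 2·91 = 2275.

2275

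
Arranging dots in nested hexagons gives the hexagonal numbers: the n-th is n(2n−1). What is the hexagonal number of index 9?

153

The 9th hexagonal number is n(2n−1) with n = 9.
9·(2·9 − 1) = 9·17 = 153.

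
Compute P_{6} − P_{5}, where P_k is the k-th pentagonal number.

16

Consecutive pentagonal numbers differ by 3n − 2: here 3·6 − 2 = 16.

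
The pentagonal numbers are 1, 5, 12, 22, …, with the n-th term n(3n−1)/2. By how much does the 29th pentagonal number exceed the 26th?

29·(3·29 − 1)/2 = 1247 and 26·(3·26 − 1)/2 = 1001.
Difference: 1247 − 1001 = 246.

246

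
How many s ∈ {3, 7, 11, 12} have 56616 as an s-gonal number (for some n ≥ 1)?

s = 3: P(3, 336) = 56616. ✓
s = 7: P(7, 150) = 56025 and P(7, 151) = 56776; 56616 is not s-gonal.
s = 11: P(11, 112) = 56056 and P(11, 113) = 57065; 56616 is not s-gonal.
s = 12: P(12, 106) = 55756 and P(12, 107) = 56817; 56616 is not s-gonal.
Hits: s ∈ {3} → 1.

1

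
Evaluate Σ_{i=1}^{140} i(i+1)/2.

Σ i(i+1)/2 = (Σi² + Σi) / 2 over i = 1..140.
Σi = 9870 and Σi² = 924490.
(1·924490 + 1·9870) / 2 = 934360/2 = 467180.

467180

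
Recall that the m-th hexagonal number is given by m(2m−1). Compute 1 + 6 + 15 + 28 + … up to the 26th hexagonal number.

12051

Σ i(2i−1) = 2Σi² − Σi over i = 1..26.
Σi = 351 and Σi² = 6201.
2·6201 − 1·351 = 12051.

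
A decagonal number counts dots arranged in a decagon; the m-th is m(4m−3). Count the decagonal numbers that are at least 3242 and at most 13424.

30

The n-th decagonal number is n(4n−3).
Smallest index with value ≥ 3242: n = 29 (giving 3277).
Largest index with value ≤ 13424: n = 58 (giving 13282).
Indices 29 through 58: 30 terms.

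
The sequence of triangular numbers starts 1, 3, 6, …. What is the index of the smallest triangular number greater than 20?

Solve n(n+1)/2 > 20 for integer n.
The largest n with value ≤ 20 is 5 (since 15 ≤ 20 < 21), so the first above is n = 6, value 21.

6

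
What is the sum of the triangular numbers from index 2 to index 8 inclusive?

119

Σ i(i+1)/2 = (Σi² + Σi) / 2 over i = 2..8.
Σi = 36 − 1 = 35 and Σi² = 204 − 1 = 203.
(1·203 + 1·35) / 2 = 238/2 = 119.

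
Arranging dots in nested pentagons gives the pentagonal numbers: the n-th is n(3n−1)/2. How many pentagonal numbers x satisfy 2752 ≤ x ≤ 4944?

The n-th pentagonal number is n(3n−1)/2.
Smallest index with value ≥ 2752: n = 43 (giving 2752).
Largest index with value ≤ 4944: n = 57 (giving 4845).
Indices 43 through 57: 15 terms.

15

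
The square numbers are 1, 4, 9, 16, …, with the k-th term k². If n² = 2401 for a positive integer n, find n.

We need n² = 2401, so n = √2401 = 49.

49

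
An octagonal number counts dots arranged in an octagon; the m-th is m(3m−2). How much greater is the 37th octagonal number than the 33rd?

37·(3·37 − 2) = 4033 and 33·(3·33 − 2) = 3201.
Difference: 4033 − 3201 = 832.

832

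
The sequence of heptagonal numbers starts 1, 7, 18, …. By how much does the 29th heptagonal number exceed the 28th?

Consecutive heptagonal numbers differ by 5n − 4: here 5·29 − 4 = 141.

141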